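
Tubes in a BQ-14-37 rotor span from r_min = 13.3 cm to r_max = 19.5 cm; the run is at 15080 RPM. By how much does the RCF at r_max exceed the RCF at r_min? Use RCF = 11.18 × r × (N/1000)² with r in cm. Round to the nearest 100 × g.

RCF_max = 11.18 × 19.5 × (15.08)² = 11.18 × 19.5 × 227.4064 ≈ 49,576.9 × g
RCF_min = 11.18 × 13.3 × (15.08)² = 11.18 × 13.3 × 227.4064 ≈ 33,814 × g
ΔRCF = 49,576.9 − 33,814 = 15,762.9

15800 x g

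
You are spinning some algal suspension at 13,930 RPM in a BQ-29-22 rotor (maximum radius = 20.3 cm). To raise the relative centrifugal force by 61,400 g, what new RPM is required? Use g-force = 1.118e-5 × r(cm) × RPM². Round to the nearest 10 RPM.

≈ 21550 RPM

Current RCF = 1.118 × 10⁻⁵ × 20.3 × (13930)² = 1.118 × 10⁻⁵ × 20.3 × 194,044,900 ≈ 44,039.3 × g
Target RCF = 44,039.3 + 61,400 = 105,439.3 × g
N² = 105,439.3 / (22.6954 × 10⁻⁵) = 464,584,453
N ≈ √464,584,453 ≈ 21,554.2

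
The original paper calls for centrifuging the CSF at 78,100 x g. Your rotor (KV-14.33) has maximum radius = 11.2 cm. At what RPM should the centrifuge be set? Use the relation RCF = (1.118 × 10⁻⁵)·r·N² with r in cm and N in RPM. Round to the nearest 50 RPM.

24950 RPM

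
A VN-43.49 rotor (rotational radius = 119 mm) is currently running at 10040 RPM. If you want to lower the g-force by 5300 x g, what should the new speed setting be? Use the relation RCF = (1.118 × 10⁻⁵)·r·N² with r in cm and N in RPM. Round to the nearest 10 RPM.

r = 119 mm = 11.9 cm
Current RCF = 1.118 × 10⁻⁵ × 11.9 × (10040)² = 1.118 × 10⁻⁵ × 11.9 × 100,801,600 ≈ 13,410.8 × g
Target RCF = 13,410.8 − 5,300 = 8,110.8 × g
N² = 8,110.8 / (13.3042 × 10⁻⁵) = 60,964,207
N ≈ √60,964,207 ≈ 7,808.0

7810 RPM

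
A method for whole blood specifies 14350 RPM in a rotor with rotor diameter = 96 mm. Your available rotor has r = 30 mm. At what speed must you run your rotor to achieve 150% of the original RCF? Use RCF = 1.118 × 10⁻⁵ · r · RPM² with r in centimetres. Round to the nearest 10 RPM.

Original rotor: r = 96 mm / 2 = 48 mm = 4.8 cm
RCF_original = 1.118 × 10⁻⁵ × 4.8 × (14350)² = 1.118 × 10⁻⁵ × 4.8 × 205,922,500 ≈ 11,050.6 × g
Target RCF = 1.5 × 11,050.6 ≈ 16,575.9 × g
Your rotor: r = 30 mm = 3.0 cm
16,575.9 = 1.118 × 10⁻⁵ × 3 × N²
N² = 16,575.9 / (3.354 × 10⁻⁵) = 494,212,880
N ≈ √494,212,880 ≈ 22,230.9

≈ 22230 RPM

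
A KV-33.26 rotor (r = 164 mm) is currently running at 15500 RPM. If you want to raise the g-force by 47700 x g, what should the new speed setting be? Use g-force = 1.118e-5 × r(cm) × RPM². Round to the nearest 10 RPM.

r = 164 mm = 16.4 cm
Current RCF = 1.118 × 10⁻⁵ × 16.4 × (15500)² = 1.118 × 10⁻⁵ × 16.4 × 240,250,000 ≈ 44,050.3 × g
Target RCF = 44,050.3 + 47,700 = 91,750.3 × g
N² = 91,750.3 / (18.3352 × 10⁻⁵) = 500,405,231
N ≈ √500,405,231 ≈ 22,369.7

N₂ ≈ 22370 RPM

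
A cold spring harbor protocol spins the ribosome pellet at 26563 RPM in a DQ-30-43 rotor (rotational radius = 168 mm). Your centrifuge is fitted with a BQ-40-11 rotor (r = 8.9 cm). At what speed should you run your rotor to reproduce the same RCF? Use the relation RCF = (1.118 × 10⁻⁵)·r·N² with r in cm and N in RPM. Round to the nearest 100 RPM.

36500 RPM

Original rotor: r = 168 mm = 16.8 cm
RCF_original = 1.118 × 10⁻⁵ × 16.8 × (26563)² = 1.118 × 10⁻⁵ × 16.8 × 705,592,969 ≈ 132,527.3 × g
132,527.3 = 1.118 × 10⁻⁵ × 8.9 × N²
N² = 132,527.3 / (9.9502 × 10⁻⁵) = 1,331,905,891
N ≈ √1,331,905,891 ≈ 36,495.3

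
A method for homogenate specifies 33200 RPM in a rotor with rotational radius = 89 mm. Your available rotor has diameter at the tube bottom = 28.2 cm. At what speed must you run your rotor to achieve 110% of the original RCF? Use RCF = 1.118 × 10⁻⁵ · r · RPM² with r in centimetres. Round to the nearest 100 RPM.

Original rotor: r = 89 mm = 8.9 cm
RCF_original = 1.118 × 10⁻⁵ × 8.9 × (33200)² = 1.118 × 10⁻⁵ × 8.9 × 1,102,240,000 ≈ 109,675.1 × g
Target RCF = 1.1 × 109,675.1 ≈ 120,642.6 × g
Your rotor: r = 28.2 / 2 = 14.1 cm
120,642.6 = 1.118 × 10⁻⁵ × 14.1 × N²
N² = 120,642.6 / (15.7638 × 10⁻⁵) = 765,314,201
N ≈ √765,314,201 ≈ 27,664.3

27700 RPM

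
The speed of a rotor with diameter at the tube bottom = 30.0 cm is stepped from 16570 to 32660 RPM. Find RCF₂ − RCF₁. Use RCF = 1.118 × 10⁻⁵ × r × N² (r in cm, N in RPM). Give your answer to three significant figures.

r = 30.0 / 2 = 15 cm
RCF₁ = 1.118 × 10⁻⁵ × 15 × (16570)² = 1.118 × 10⁻⁵ × 15 × 274,564,900 ≈ 46,044.5 × g
RCF₂ = 1.118 × 10⁻⁵ × 15 × (32660)² = 1.118 × 10⁻⁵ × 15 × 1,066,675,600 ≈ 178,881.5 × g
Increase = 178,881.5 − 46,044.5 = 132,837

≈ 133000 x g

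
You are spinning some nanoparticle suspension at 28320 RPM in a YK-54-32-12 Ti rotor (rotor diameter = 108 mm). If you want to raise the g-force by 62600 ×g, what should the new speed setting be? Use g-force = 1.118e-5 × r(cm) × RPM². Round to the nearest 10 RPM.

r = 108 mm / 2 = 54 mm = 5.4 cm
Current RCF = 1.118 × 10⁻⁵ × 5.4 × (28320)² = 1.118 × 10⁻⁵ × 5.4 × 802,022,400 ≈ 48,419.7 × g
Target RCF = 48,419.7 + 62,600 = 111,019.7 × g
N² = 111,019.7 / (6.0372 × 10⁻⁵) = 1,838,926,986
N ≈ √1,838,926,986 ≈ 42,882.7

≈ 42880 RPM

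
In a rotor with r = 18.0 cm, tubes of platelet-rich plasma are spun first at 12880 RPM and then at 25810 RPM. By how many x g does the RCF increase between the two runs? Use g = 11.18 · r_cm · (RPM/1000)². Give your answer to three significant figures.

≈ 101000 x g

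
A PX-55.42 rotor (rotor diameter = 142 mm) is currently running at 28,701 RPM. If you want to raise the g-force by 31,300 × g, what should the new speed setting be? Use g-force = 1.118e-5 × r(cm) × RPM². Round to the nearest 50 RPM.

r = 142 mm / 2 = 71 mm = 7.1 cm
Current RCF = 1.118 × 10⁻⁵ × 7.1 × (28701)² = 1.118 × 10⁻⁵ × 7.1 × 823,747,401 ≈ 65,387.4 × g
Target RCF = 65,387.4 + 31,300 = 96,687.4 × g
N² = 96,687.4 / (7.9378 × 10⁻⁵) = 1,218,062,939
N ≈ √1,218,062,939 ≈ 34,900.8

34900 RPM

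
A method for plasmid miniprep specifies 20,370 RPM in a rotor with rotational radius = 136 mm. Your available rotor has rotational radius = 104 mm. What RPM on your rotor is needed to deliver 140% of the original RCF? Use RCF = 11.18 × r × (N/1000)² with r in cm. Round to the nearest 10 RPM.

Original rotor: r = 136 mm = 13.6 cm
RCF_original = 11.18 × 13.6 × (20.37)² = 11.18 × 13.6 × 414.9369 ≈ 63,090.3 × g
Target RCF = 1.4 × 63,090.3 ≈ 88,326.4 × g
Your rotor: r = 104 mm = 10.4 cm
88,326.4 = 11.18 × 10.4 × (N/1000)²
(N/1000)² = 88,326.4 / 116.272 = 759.6532
N = 1000 × √759.6532 ≈ 27,561.8

≈ 27560 RPM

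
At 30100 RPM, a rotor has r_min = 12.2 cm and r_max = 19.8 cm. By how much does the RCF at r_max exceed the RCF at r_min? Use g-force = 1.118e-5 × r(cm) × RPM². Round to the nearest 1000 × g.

ΔRCF = 1.118 × 10⁻⁵ × (r_max − r_min) × N² = 1.118 × 10⁻⁵ × 7.6 × 906,010,000 ≈ 76,981.9

ΔRCF ≈ 77000 × g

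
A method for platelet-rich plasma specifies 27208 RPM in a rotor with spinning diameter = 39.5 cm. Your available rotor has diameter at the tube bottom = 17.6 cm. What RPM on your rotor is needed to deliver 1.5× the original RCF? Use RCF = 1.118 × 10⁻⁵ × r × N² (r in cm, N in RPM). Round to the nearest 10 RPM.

≈ 49920 RPM

Original rotor: r = 39.5 / 2 = 19.75 cm
RCF = 1.118 × 10⁻⁵ × r × N²
RCF_original = 1.118 × 10⁻⁵ × 19.75 × (27208)² = 1.118 × 10⁻⁵ × 19.75 × 740,275,264 ≈ 163,456.5 × g
Target RCF = 1.5 × 163,456.5 ≈ 245,184.8 × g
Your rotor: r = 17.6 / 2 = 8.8 cm
245,184.8 = 1.118 × 10⁻⁵ × 8.8 × N²
N² = 245,184.8 / (9.8384 × 10⁻⁵) = 2,492,120,670
N ≈ √2,492,120,670 ≈ 49,921.1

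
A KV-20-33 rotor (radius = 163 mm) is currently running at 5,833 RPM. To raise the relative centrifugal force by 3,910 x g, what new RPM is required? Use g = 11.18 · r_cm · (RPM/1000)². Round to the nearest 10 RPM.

r = 163 mm = 16.3 cm
Current RCF = 11.18 × 16.3 × (5.833)² = 11.18 × 16.3 × 34.023889 ≈ 6,200.3 × g
Target RCF = 6,200.3 + 3,910 = 10,110.3 × g
(N/1000)² = 10,110.3 / 182.234 = 55.47977
N = 1000 × √55.47977 ≈ 7,448.5

7450 RPM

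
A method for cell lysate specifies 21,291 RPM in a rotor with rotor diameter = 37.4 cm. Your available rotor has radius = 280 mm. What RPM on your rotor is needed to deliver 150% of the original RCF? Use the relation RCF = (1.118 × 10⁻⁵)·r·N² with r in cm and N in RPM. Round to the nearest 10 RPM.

≈ 21310 RPM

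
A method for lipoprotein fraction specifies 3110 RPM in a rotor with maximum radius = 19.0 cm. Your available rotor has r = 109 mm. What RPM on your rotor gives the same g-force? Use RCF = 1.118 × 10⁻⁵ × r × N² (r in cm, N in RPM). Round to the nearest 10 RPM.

4110 RPM

RCF_original = 1.118 × 10⁻⁵ × 19 × (3110)² = 1.118 × 10⁻⁵ × 19 × 9,672,100 ≈ 2,054.5 × g
Your rotor: r = 109 mm = 10.9 cm
2,054.5 = 1.118 × 10⁻⁵ × 10.9 × N²
N² = 2,054.5 / (12.1862 × 10⁻⁵) = 16,859,234
N ≈ √16,859,234 ≈ 4,106.0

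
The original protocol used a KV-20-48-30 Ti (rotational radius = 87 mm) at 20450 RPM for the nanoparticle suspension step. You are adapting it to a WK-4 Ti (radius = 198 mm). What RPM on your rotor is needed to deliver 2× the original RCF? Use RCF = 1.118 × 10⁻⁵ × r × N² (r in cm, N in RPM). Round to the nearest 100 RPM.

≈ 19200 RPM

Original rotor: r = 87 mm = 8.7 cm
RCF_original = 1.118 × 10⁻⁵ × 8.7 × (20450)² = 1.118 × 10⁻⁵ × 8.7 × 418,202,500 ≈ 40,676.9 × g
Target RCF = 2 × 40,676.9 ≈ 81,353.8 × g
Your rotor: r = 198 mm = 19.8 cm
81,353.8 = 1.118 × 10⁻⁵ × 19.8 × N²
N² = 81,353.8 / (22.1364 × 10⁻⁵) = 367,511,429
N ≈ √367,511,429 ≈ 19,170.6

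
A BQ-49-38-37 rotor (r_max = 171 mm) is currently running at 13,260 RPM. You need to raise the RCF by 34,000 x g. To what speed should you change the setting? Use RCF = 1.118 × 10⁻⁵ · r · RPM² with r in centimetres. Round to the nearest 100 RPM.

r = 171 mm = 17.1 cm
Current RCF = 1.118 × 10⁻⁵ × 17.1 × (13260)² = 1.118 × 10⁻⁵ × 17.1 × 175,827,600 ≈ 33,614.4 × g
Target RCF = 33,614.4 + 34,000 = 67,614.4 × g
N² = 67,614.4 / (19.1178 × 10⁻⁵) = 353,672,494
N ≈ √353,672,494 ≈ 18,806.2

≈ 18800 RPM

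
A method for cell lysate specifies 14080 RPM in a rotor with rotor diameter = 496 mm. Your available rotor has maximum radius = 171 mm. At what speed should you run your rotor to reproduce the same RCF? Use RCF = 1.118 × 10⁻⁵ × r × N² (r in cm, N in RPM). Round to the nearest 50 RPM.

≈ 16950 RPM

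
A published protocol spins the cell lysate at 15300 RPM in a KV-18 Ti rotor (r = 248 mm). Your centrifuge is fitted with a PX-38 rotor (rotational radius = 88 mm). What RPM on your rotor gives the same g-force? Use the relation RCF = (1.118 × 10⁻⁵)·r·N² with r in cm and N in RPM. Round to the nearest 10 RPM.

25680 RPM

Original rotor: r = 248 mm = 24.8 cm
RCF_original = 1.118 × 10⁻⁵ × 24.8 × (15300)² = 1.118 × 10⁻⁵ × 24.8 × 234,090,000 ≈ 64,904.7 × g
Your rotor: r = 88 mm = 8.8 cm
64,904.7 = 1.118 × 10⁻⁵ × 8.8 × N²
N² = 64,904.7 / (9.8384 × 10⁻⁵) = 659,707,879
N ≈ √659,707,879 ≈ 25,684.8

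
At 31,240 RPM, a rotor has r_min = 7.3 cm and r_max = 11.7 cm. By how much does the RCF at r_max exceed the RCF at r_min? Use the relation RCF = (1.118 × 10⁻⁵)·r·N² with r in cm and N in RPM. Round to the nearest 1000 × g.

RCF_max = 1.118 × 10⁻⁵ × 11.7 × (31240)² = 1.118 × 10⁻⁵ × 11.7 × 975,937,600 ≈ 127,658.5 × g
RCF_min = 1.118 × 10⁻⁵ × 7.3 × (31240)² = 1.118 × 10⁻⁵ × 7.3 × 975,937,600 ≈ 79,650.2 × g
ΔRCF = 127,658.5 − 79,650.2 = 48,008.3

ΔRCF ≈ 48000 ×g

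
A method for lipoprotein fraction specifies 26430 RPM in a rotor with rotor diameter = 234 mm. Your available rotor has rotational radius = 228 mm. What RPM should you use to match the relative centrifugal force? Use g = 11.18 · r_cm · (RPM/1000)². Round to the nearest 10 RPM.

≈ 18930 RPM

Original rotor: r = 234 mm / 2 = 117 mm = 11.7 cm
RCF_original = 11.18 × 11.7 × (26.43)² = 11.18 × 11.7 × 698.5449 ≈ 91,373.9 × g
Your rotor: r = 228 mm = 22.8 cm
91,373.9 = 11.18 × 22.8 × (N/1000)²
(N/1000)² = 91,373.9 / 254.904 = 358.464
N = 1000 × √358.464 ≈ 18,933.1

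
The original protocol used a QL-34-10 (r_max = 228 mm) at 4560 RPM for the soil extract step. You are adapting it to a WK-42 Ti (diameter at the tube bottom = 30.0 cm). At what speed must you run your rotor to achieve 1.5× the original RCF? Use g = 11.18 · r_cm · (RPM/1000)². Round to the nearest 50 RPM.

Original rotor: r = 228 mm = 22.8 cm
RCF = 11.18 × r × (N/1000)²
RCF_original = 11.18 × 22.8 × (4.56)² = 11.18 × 22.8 × 20.7936 ≈ 5,300.4 × g
Target RCF = 1.5 × 5,300.4 ≈ 7,950.6 × g
Your rotor: r = 30.0 / 2 = 15 cm
7,950.6 = 11.18 × 15 × (N/1000)²
(N/1000)² = 7,950.6 / 167.7 = 47.40966
N = 1000 × √47.40966 ≈ 6,885.5

≈ 6900 RPM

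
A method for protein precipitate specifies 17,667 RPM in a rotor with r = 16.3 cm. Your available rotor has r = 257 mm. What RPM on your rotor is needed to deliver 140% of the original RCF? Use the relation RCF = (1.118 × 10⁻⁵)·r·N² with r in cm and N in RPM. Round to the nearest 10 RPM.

RCF_original = 1.118 × 10⁻⁵ × 16.3 × (17667)² = 1.118 × 10⁻⁵ × 16.3 × 312,122,889 ≈ 56,879.4 × g
Target RCF = 1.4 × 56,879.4 ≈ 79,631.2 × g
Your rotor: r = 257 mm = 25.7 cm
79,631.2 = 1.118 × 10⁻⁵ × 25.7 × N²
N² = 79,631.2 / (28.7326 × 10⁻⁵) = 277,145,820
N ≈ √277,145,820 ≈ 16,647.7

≈ 16650 RPM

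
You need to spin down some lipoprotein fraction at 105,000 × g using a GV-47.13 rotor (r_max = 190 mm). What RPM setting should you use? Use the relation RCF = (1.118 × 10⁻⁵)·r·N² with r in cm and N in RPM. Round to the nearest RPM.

r = 190 mm = 19.0 cm
RCF = 1.118 × 10⁻⁵ × r × N²
105,000 = 1.118 × 10⁻⁵ × 19 × N²
N² = 105,000 / (21.242 × 10⁻⁵) = 494,303,738
N ≈ √494,303,738 ≈ 22,232.9

≈ 22233 RPM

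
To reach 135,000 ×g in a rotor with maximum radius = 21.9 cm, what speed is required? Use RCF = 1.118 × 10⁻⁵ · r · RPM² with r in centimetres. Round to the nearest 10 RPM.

23480 RPM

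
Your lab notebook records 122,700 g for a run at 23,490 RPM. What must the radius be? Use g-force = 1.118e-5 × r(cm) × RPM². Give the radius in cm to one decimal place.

122700 = 1.118 × 10⁻⁵ × r × (23490)²
r = 122700 / (1.118 × 10⁻⁵ × 551,780,100) = 122700 / 6168.902 ≈ 19.890 cm

≈ 19.9 cm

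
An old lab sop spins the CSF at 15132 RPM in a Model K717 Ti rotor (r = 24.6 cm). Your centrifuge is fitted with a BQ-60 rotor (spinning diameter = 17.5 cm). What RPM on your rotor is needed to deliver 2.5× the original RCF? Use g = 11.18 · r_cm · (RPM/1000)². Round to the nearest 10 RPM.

RCF_original = 11.18 × 24.6 × (15.132)² = 11.18 × 24.6 × 228.977424 ≈ 62,975.2 × g
Target RCF = 2.5 × 62,975.2 ≈ 157,438 × g
Your rotor: r = 17.5 / 2 = 8.75 cm
157,438 = 11.18 × 8.75 × (N/1000)²
(N/1000)² = 157,438 / 97.825 = 1609.384
N = 1000 × √1609.384 ≈ 40,117.1

40120 RPM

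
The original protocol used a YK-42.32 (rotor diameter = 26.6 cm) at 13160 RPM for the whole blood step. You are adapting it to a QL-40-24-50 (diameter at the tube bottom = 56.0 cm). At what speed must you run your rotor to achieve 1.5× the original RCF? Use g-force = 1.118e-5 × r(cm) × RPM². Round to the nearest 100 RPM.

11100 RPM

Original rotor: r = 26.6 / 2 = 13.3 cm
RCF_original = 1.118 × 10⁻⁵ × 13.3 × (13160)² = 1.118 × 10⁻⁵ × 13.3 × 173,185,600 ≈ 25,751.7 × g
Target RCF = 1.5 × 25,751.7 ≈ 38,627.6 × g
Your rotor: r = 56.0 / 2 = 28 cm
38,627.6 = 1.118 × 10⁻⁵ × 28 × N²
N² = 38,627.6 / (31.304 × 10⁻⁵) = 123,395,093
N ≈ √123,395,093 ≈ 11,108.3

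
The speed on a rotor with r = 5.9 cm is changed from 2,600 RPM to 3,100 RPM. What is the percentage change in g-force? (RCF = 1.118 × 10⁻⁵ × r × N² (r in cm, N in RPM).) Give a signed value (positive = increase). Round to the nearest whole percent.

RCF ∝ N², so the ratio is (3100/2600)² = (1.192308)² = 1.4216.
Change = 1.4216 − 1 = +0.4216 → +42.2%.

+42%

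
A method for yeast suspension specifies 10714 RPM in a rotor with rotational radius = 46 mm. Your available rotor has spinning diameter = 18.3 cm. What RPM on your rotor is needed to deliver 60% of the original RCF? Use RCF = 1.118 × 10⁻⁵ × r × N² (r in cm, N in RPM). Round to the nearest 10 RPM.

5880 RPM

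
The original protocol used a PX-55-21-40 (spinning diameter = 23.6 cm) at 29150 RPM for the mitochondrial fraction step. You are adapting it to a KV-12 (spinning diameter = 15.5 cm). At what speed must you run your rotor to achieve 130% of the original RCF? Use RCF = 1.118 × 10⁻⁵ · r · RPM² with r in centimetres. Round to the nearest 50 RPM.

Original rotor: r = 23.6 / 2 = 11.8 cm
RCF_original = 1.118 × 10⁻⁵ × 11.8 × (29150)² = 1.118 × 10⁻⁵ × 11.8 × 849,722,500 ≈ 112,098.8 × g
Target RCF = 1.3 × 112,098.8 ≈ 145,728.4 × g
Your rotor: r = 15.5 / 2 = 7.75 cm
145,728.4 = 1.118 × 10⁻⁵ × 7.75 × N²
N² = 145,728.4 / (8.6645 × 10⁻⁵) = 1,681,902,014
N ≈ √1,681,902,014 ≈ 41,011.0

≈ 41000 RPM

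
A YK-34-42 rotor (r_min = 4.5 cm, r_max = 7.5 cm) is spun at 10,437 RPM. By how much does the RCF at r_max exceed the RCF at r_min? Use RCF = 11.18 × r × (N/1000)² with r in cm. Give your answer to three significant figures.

RCF_max = 11.18 × 7.5 × (10.437)² = 11.18 × 7.5 × 108.930969 ≈ 9,133.9 × g
RCF_min = 11.18 × 4.5 × (10.437)² = 11.18 × 4.5 × 108.930969 ≈ 5,480.3 × g
ΔRCF = 9,133.9 − 5,480.3 = 3,653.6

≈ 3650 x g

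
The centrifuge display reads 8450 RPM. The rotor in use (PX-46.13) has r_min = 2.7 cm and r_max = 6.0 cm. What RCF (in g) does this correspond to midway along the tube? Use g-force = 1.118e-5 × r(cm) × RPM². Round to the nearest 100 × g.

3500 g

r_avg = (2.7 + 6.0) / 2 = 4.35 cm
RCF = 1.118 × 10⁻⁵ × 4.35 × (8450)² = 1.118 × 10⁻⁵ × 4.35 × 71,402,500 ≈ 3,472.5 × g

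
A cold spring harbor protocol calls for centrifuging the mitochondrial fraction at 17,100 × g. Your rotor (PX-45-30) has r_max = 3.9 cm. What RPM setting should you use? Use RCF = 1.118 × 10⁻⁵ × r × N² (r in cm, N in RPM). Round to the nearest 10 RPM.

17,100 = 1.118 × 10⁻⁵ × 3.9 × N²
N² = 17,100 / (4.3602 × 10⁻⁵) = 392,183,845
N ≈ √392,183,845 ≈ 19,803.6

≈ 19800 RPM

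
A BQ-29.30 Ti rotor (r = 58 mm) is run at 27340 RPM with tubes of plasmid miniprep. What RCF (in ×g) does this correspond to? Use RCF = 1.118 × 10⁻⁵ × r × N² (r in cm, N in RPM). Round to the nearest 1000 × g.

r = 58 mm = 5.8 cm
RCF = 1.118 × 10⁻⁵ × 5.8 × (27340)² = 1.118 × 10⁻⁵ × 5.8 × 747,475,600 ≈ 48,469.3 × g

RCF ≈ 48000 ×g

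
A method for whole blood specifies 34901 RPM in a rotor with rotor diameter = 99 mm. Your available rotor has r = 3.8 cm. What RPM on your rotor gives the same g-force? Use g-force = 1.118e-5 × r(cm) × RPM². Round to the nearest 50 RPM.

Original rotor: r = 99 mm / 2 = 49.5 mm = 4.95 cm
RCF = 1.118 × 10⁻⁵ × r × N²
RCF_original = 1.118 × 10⁻⁵ × 4.95 × (34901)² = 1.118 × 10⁻⁵ × 4.95 × 1,218,079,801 ≈ 67,409.8 × g
67,409.8 = 1.118 × 10⁻⁵ × 3.8 × N²
N² = 67,409.8 / (4.2484 × 10⁻⁵) = 1,586,710,291
N ≈ √1,586,710,291 ≈ 39,833.5

39850 RPM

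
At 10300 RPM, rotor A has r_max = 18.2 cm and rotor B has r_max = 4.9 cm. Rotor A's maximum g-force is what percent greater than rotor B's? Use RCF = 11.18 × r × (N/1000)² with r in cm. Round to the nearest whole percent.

271%

At equal RPM, RCF scales linearly with r: ratio = 18.2 / 4.9 = 3.7143.
So rotor A delivers 271.4% more g-force.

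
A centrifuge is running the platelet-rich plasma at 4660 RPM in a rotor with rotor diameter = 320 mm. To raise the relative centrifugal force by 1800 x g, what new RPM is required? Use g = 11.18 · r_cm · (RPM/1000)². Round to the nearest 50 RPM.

r = 320 mm / 2 = 160 mm = 16 cm
Current RCF = 11.18 × 16 × (4.66)² = 11.18 × 16 × 21.7156 ≈ 3,884.5 × g
Target RCF = 3,884.5 + 1,800 = 5,684.5 × g
(N/1000)² = 5,684.5 / 178.88 = 31.77829
N = 1000 × √31.77829 ≈ 5,637.2

5650 RPM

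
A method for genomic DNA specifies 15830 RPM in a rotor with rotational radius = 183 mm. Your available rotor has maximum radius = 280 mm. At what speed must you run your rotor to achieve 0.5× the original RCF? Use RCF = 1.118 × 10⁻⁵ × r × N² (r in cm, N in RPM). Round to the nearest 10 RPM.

≈ 9050 RPM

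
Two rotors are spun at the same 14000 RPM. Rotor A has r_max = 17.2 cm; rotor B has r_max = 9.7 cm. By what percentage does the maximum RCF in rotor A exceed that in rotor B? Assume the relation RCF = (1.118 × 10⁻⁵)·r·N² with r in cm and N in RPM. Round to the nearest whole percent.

At equal RPM, RCF scales linearly with r: ratio = 17.2 / 9.7 = 1.7732.
So rotor A delivers 77.3% more g-force.

77%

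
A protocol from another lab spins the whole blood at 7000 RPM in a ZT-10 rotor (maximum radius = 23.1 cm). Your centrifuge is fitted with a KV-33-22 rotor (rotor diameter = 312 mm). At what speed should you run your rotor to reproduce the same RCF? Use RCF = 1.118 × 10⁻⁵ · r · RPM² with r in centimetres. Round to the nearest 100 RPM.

≈ 8500 RPM

RCF_original = 1.118 × 10⁻⁵ × 23.1 × (7000)² = 1.118 × 10⁻⁵ × 23.1 × 49,000,000 ≈ 12,654.6 × g
Your rotor: r = 312 mm / 2 = 156 mm = 15.6 cm
12,654.6 = 1.118 × 10⁻⁵ × 15.6 × N²
N² = 12,654.6 / (17.4408 × 10⁻⁵) = 72,557,451
N ≈ √72,557,451 ≈ 8,518.1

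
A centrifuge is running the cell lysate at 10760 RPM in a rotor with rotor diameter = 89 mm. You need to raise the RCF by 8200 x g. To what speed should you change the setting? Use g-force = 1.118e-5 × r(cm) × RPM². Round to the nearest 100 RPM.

r = 89 mm / 2 = 44.5 mm = 4.45 cm
Current RCF = 1.118 × 10⁻⁵ × 4.45 × (10760)² = 1.118 × 10⁻⁵ × 4.45 × 115,777,600 ≈ 5,760.1 × g
Target RCF = 5,760.1 + 8,200 = 13,960.1 × g
N² = 13,960.1 / (4.9751 × 10⁻⁵) = 280,599,385
N ≈ √280,599,385 ≈ 16,751.1

16800 RPM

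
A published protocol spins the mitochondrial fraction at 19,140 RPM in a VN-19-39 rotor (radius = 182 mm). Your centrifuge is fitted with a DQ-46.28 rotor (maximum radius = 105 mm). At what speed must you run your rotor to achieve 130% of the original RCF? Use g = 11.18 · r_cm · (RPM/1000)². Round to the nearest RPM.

28731 RPM

Original rotor: r = 182 mm = 18.2 cm
RCF_original = 11.18 × 18.2 × (19.14)² = 11.18 × 18.2 × 366.3396 ≈ 74,541.3 × g
Target RCF = 1.3 × 74,541.3 ≈ 96,903.7 × g
Your rotor: r = 105 mm = 10.5 cm
96,903.7 = 11.18 × 10.5 × (N/1000)²
(N/1000)² = 96,903.7 / 117.39 = 825.4851
N = 1000 × √825.4851 ≈ 28,731.3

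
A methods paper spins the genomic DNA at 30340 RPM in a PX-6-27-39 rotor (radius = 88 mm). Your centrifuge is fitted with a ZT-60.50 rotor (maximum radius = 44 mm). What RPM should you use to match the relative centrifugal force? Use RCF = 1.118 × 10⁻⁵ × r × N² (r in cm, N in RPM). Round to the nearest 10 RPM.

≈ 42910 RPM

Original rotor: r = 88 mm = 8.8 cm
RCF_original = 1.118 × 10⁻⁵ × 8.8 × (30340)² = 1.118 × 10⁻⁵ × 8.8 × 920,515,600 ≈ 90,564 × g
Your rotor: r = 44 mm = 4.4 cm
90,564 = 1.118 × 10⁻⁵ × 4.4 × N²
N² = 90,564 / (4.9192 × 10⁻⁵) = 1,841,031,062
N ≈ √1,841,031,062 ≈ 42,907.2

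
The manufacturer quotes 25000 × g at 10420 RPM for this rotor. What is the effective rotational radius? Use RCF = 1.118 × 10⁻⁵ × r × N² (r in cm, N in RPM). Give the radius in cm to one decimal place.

RCF = 1.118 × 10⁻⁵ × r × N²
25000 = 1.118 × 10⁻⁵ × r × (10420)²
r = 25000 / (1.118 × 10⁻⁵ × 108,576,400) = 25000 / 1213.884 ≈ 20.595 cm

20.6 cm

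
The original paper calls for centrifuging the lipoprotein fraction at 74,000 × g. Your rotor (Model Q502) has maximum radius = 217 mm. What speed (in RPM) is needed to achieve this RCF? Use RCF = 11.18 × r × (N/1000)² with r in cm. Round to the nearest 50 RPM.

N ≈ 17450 RPM

r = 217 mm = 21.7 cm
RCF = 11.18 × r × (N/1000)²
74,000 = 11.18 × 21.7 × (N/1000)²
(N/1000)² = 74,000 / 242.606 = 305.0213
N = 1000 × √305.0213 ≈ 17,464.9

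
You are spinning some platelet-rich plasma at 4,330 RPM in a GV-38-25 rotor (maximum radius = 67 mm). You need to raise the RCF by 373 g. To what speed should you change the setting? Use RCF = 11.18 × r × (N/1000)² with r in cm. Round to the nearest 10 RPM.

4870 RPM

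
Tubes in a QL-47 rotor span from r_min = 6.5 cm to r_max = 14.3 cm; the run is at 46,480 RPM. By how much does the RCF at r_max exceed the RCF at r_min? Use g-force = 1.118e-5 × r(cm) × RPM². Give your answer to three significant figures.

ΔRCF ≈ 188000 × g

RCF_max = 1.118 × 10⁻⁵ × 14.3 × (46480)² = 1.118 × 10⁻⁵ × 14.3 × 2,160,390,400 ≈ 345,390.3 × g
RCF_min = 1.118 × 10⁻⁵ × 6.5 × (46480)² = 1.118 × 10⁻⁵ × 6.5 × 2,160,390,400 ≈ 156,995.6 × g
ΔRCF = 345,390.3 − 156,995.6 = 188,394.7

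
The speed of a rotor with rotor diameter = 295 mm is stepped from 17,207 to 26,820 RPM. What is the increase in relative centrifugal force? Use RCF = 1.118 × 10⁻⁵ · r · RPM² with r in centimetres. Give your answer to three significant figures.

r = 295 mm / 2 = 147.5 mm = 14.75 cm
RCF₁ = 1.118 × 10⁻⁵ × 14.75 × (17207)² = 1.118 × 10⁻⁵ × 14.75 × 296,080,849 ≈ 48,825.2 × g
RCF₂ = 1.118 × 10⁻⁵ × 14.75 × (26820)² = 1.118 × 10⁻⁵ × 14.75 × 719,312,400 ≈ 118,618.2 × g
Increase = 118,618.2 − 48,825.2 = 69,793

≈ 69800 ×g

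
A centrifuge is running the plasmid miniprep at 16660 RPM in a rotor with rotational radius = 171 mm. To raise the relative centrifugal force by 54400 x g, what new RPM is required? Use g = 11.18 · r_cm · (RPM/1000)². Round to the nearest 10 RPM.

r = 171 mm = 17.1 cm
Current RCF = 11.18 × 17.1 × (16.66)² = 11.18 × 17.1 × 277.5556 ≈ 53,062.5 × g
Target RCF = 53,062.5 + 54,400 = 107,462.5 × g
(N/1000)² = 107,462.5 / 191.178 = 562.107
N = 1000 × √562.107 ≈ 23,708.8

23710 RPM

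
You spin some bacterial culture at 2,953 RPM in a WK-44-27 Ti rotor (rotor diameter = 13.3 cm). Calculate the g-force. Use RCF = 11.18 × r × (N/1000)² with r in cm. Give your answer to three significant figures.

RCF ≈ 648 g

r = 13.3 / 2 = 6.65 cm
RCF = 11.18 × r × (N/1000)²
RCF = 11.18 × 6.65 × (2.953)² = 11.18 × 6.65 × 8.720209 ≈ 648.3 × g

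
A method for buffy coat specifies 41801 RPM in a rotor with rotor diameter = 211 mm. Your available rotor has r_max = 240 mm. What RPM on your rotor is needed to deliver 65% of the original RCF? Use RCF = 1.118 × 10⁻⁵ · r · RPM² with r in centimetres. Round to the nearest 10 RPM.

22340 RPM

Original rotor: r = 211 mm / 2 = 105.5 mm = 10.55 cm
RCF = 1.118 × 10⁻⁵ × r × N²
RCF_original = 1.118 × 10⁻⁵ × 10.55 × (41801)² = 1.118 × 10⁻⁵ × 10.55 × 1,747,323,601 ≈ 206,095.1 × g
Target RCF = 0.65 × 206,095.1 ≈ 133,961.8 × g
Your rotor: r = 240 mm = 24.0 cm
133,961.8 = 1.118 × 10⁻⁵ × 24 × N²
N² = 133,961.8 / (26.832 × 10⁻⁵) = 499,261,330
N ≈ √499,261,330 ≈ 22,344.2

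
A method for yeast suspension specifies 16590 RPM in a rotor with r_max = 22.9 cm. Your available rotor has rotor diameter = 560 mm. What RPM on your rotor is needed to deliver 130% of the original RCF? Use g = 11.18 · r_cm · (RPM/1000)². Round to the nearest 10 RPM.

RCF_original = 11.18 × 22.9 × (16.59)² = 11.18 × 22.9 × 275.2281 ≈ 70,464.4 × g
Target RCF = 1.3 × 70,464.4 ≈ 91,603.7 × g
Your rotor: r = 560 mm / 2 = 280 mm = 28 cm
91,603.7 = 11.18 × 28 × (N/1000)²
(N/1000)² = 91,603.7 / 313.04 = 292.6262
N = 1000 × √292.6262 ≈ 17,106.3

≈ 17110 RPM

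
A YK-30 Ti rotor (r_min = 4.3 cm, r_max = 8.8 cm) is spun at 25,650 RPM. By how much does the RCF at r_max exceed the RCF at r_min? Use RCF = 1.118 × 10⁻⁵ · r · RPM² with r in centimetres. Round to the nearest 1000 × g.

RCF_max = 1.118 × 10⁻⁵ × 8.8 × (25650)² = 1.118 × 10⁻⁵ × 8.8 × 657,922,500 ≈ 64,729 × g
RCF_min = 1.118 × 10⁻⁵ × 4.3 × (25650)² = 1.118 × 10⁻⁵ × 4.3 × 657,922,500 ≈ 31,629 × g
ΔRCF = 64,729 − 31,629 = 33,100

ΔRCF ≈ 33000 g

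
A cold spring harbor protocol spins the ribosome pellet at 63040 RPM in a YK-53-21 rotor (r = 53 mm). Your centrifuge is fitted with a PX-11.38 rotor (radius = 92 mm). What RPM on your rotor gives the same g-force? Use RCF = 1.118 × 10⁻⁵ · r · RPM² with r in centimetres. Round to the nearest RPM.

Original rotor: r = 53 mm = 5.3 cm
RCF_original = 1.118 × 10⁻⁵ × 5.3 × (63040)² = 1.118 × 10⁻⁵ × 5.3 × 3,974,041,600 ≈ 235,477.9 × g
Your rotor: r = 92 mm = 9.2 cm
235,477.9 = 1.118 × 10⁻⁵ × 9.2 × N²
N² = 235,477.9 / (10.2856 × 10⁻⁵) = 2,289,393,910
N ≈ √2,289,393,910 ≈ 47,847.6

≈ 47848 RPM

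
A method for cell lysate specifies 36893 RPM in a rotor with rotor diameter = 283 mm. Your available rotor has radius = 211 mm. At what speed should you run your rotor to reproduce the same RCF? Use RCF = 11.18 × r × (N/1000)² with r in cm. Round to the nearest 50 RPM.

Original rotor: r = 283 mm / 2 = 141.5 mm = 14.15 cm
RCF_original = 11.18 × 14.15 × (36.893)² = 11.18 × 14.15 × 1,361.093449 ≈ 215,320.9 × g
Your rotor: r = 211 mm = 21.1 cm
215,320.9 = 11.18 × 21.1 × (N/1000)²
(N/1000)² = 215,320.9 / 235.898 = 912.7712
N = 1000 × √912.7712 ≈ 30,212.1

30200 RPM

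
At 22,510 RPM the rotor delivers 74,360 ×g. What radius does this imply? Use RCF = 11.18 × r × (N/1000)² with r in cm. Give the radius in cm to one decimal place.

r ≈ 13.1 cm

74360 = 11.18 × r × (22.51)²
r = 74360 / (11.18 × 506.7001) = 74360 / 5664.907 ≈ 13.126 cm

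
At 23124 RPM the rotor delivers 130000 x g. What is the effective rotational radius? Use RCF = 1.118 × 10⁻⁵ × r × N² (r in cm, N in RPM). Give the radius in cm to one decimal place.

≈ 21.7 cm

RCF = 1.118 × 10⁻⁵ × r × N²
130000 = 1.118 × 10⁻⁵ × r × (23124)²
r = 130000 / (1.118 × 10⁻⁵ × 534,719,376) = 130000 / 5978.163 ≈ 21.746 cm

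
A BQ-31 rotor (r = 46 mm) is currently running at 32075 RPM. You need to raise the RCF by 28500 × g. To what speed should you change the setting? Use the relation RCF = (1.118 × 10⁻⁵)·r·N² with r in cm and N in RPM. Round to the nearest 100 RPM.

N₂ ≈ 39800 RPM

r = 46 mm = 4.6 cm
Current RCF = 1.118 × 10⁻⁵ × 4.6 × (32075)² = 1.118 × 10⁻⁵ × 4.6 × 1,028,805,625 ≈ 52,909.4 × g
Target RCF = 52,909.4 + 28,500 = 81,409.4 × g
N² = 81,409.4 / (5.1428 × 10⁻⁵) = 1,582,978,144
N ≈ √1,582,978,144 ≈ 39,786.7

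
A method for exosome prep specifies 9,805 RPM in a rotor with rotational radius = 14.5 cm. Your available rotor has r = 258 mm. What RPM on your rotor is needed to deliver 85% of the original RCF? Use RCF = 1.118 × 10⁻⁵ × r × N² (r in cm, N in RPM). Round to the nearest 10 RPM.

RCF = 1.118 × 10⁻⁵ × r × N²
RCF_original = 1.118 × 10⁻⁵ × 14.5 × (9805)² = 1.118 × 10⁻⁵ × 14.5 × 96,138,025 ≈ 15,584.9 × g
Target RCF = 0.85 × 15,584.9 ≈ 13,247.2 × g
Your rotor: r = 258 mm = 25.8 cm
13,247.2 = 1.118 × 10⁻⁵ × 25.8 × N²
N² = 13,247.2 / (28.8444 × 10⁻⁵) = 45,926,419
N ≈ √45,926,419 ≈ 6,776.9

≈ 6780 RPM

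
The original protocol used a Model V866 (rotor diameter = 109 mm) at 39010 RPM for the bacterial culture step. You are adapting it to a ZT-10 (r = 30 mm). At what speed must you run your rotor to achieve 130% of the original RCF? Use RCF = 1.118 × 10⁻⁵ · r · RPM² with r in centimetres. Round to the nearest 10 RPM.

≈ 59950 RPM

Original rotor: r = 109 mm / 2 = 54.5 mm = 5.45 cm
RCF_original = 1.118 × 10⁻⁵ × 5.45 × (39010)² = 1.118 × 10⁻⁵ × 5.45 × 1,521,780,100 ≈ 92,723.6 × g
Target RCF = 1.3 × 92,723.6 ≈ 120,540.7 × g
Your rotor: r = 30 mm = 3.0 cm
120,540.7 = 1.118 × 10⁻⁵ × 3 × N²
N² = 120,540.7 / (3.354 × 10⁻⁵) = 3,593,938,581
N ≈ √3,593,938,581 ≈ 59,949.5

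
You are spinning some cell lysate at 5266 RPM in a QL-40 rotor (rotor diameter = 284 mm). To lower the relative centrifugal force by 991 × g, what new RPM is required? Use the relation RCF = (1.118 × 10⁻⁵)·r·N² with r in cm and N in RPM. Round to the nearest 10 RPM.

r = 284 mm / 2 = 142 mm = 14.2 cm
Current RCF = 1.118 × 10⁻⁵ × 14.2 × (5266)² = 1.118 × 10⁻⁵ × 14.2 × 27,730,756 ≈ 4,402.4 × g
Target RCF = 4,402.4 − 991 = 3,411.4 × g
N² = 3,411.4 / (15.8756 × 10⁻⁵) = 21,488,322
N ≈ √21,488,322 ≈ 4,635.5

4640 RPM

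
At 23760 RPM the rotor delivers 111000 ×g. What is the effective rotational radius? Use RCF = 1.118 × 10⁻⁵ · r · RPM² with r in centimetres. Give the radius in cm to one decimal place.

RCF = 1.118 × 10⁻⁵ × r × N²
111000 = 1.118 × 10⁻⁵ × r × (23760)²
r = 111000 / (1.118 × 10⁻⁵ × 564,537,600) = 111000 / 6311.53 ≈ 17.587 cm

≈ 17.6 cm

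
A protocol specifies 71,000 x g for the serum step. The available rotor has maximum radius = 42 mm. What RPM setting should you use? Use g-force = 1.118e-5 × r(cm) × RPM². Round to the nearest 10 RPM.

r = 42 mm = 4.2 cm
71,000 = 1.118 × 10⁻⁵ × 4.2 × N²
N² = 71,000 / (4.6956 × 10⁻⁵) = 1,512,053,838
N ≈ √1,512,053,838 ≈ 38,885.1

≈ 38890 RPM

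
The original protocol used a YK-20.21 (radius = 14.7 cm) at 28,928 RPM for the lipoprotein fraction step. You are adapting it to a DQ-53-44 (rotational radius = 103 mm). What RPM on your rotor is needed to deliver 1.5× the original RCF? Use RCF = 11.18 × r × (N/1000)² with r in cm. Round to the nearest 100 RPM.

≈ 42300 RPM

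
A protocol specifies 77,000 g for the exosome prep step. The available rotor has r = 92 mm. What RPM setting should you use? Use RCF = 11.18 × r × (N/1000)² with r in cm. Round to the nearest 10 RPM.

r = 92 mm = 9.2 cm
RCF = 11.18 × r × (N/1000)²
77,000 = 11.18 × 9.2 × (N/1000)²
(N/1000)² = 77,000 / 102.856 = 748.6194
N = 1000 × √748.6194 ≈ 27,360.9

N ≈ 27360 RPM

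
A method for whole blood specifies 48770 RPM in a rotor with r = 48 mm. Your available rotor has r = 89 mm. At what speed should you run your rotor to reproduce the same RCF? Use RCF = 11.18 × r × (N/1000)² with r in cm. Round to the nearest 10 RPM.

≈ 35820 RPM

Original rotor: r = 48 mm = 4.8 cm
RCF_original = 11.18 × 4.8 × (48.77)² = 11.18 × 4.8 × 2,378.5129 ≈ 127,640.5 × g
Your rotor: r = 89 mm = 8.9 cm
127,640.5 = 11.18 × 8.9 × (N/1000)²
(N/1000)² = 127,640.5 / 99.502 = 1282.793
N = 1000 × √1282.793 ≈ 35,816.1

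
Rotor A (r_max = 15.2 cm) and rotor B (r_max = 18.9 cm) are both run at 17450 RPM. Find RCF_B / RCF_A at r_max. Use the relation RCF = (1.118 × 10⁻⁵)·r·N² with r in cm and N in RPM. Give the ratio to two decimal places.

1.24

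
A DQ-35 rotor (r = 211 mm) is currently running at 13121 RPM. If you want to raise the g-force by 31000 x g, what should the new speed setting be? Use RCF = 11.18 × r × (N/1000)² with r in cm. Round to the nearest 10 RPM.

17420 RPM

r = 211 mm = 21.1 cm
Current RCF = 11.18 × 21.1 × (13.121)² = 11.18 × 21.1 × 172.160641 ≈ 40,612.4 × g
Target RCF = 40,612.4 + 31,000 = 71,612.4 × g
(N/1000)² = 71,612.4 / 235.898 = 303.5736
N = 1000 × √303.5736 ≈ 17,423.4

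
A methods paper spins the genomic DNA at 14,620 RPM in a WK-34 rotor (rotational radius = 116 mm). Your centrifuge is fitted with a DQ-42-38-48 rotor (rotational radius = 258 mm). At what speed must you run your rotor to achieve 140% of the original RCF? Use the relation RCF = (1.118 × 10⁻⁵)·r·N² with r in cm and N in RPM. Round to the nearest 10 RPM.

Original rotor: r = 116 mm = 11.6 cm
RCF = 1.118 × 10⁻⁵ × r × N²
RCF_original = 1.118 × 10⁻⁵ × 11.6 × (14620)² = 1.118 × 10⁻⁵ × 11.6 × 213,744,400 ≈ 27,720.1 × g
Target RCF = 1.4 × 27,720.1 ≈ 38,808.1 × g
Your rotor: r = 258 mm = 25.8 cm
38,808.1 = 1.118 × 10⁻⁵ × 25.8 × N²
N² = 38,808.1 / (28.8444 × 10⁻⁵) = 134,542,927
N ≈ √134,542,927 ≈ 11,599.3

≈ 11600 RPM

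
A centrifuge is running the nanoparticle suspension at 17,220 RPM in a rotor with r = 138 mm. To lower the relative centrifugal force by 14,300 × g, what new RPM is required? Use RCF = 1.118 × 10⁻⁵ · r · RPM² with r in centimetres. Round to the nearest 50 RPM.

r = 138 mm = 13.8 cm
Current RCF = 1.118 × 10⁻⁵ × 13.8 × (17220)² = 1.118 × 10⁻⁵ × 13.8 × 296,528,400 ≈ 45,749.6 × g
Target RCF = 45,749.6 − 14,300 = 31,449.6 × g
N² = 31,449.6 / (15.4284 × 10⁻⁵) = 203,842,265
N ≈ √203,842,265 ≈ 14,277.3

N₂ ≈ 14300 RPM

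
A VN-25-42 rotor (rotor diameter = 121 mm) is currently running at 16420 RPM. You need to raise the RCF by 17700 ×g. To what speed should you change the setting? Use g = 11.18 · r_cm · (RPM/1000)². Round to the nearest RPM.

r = 121 mm / 2 = 60.5 mm = 6.05 cm
Current RCF = 11.18 × 6.05 × (16.42)² = 11.18 × 6.05 × 269.6164 ≈ 18,236.6 × g
Target RCF = 18,236.6 + 17,700 = 35,936.6 × g
(N/1000)² = 35,936.6 / 67.639 = 531.3
N = 1000 × √531.3 ≈ 23,049.9

≈ 23050 RPM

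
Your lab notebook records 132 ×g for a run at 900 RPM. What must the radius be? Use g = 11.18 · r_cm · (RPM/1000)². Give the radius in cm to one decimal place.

≈ 14.6 cm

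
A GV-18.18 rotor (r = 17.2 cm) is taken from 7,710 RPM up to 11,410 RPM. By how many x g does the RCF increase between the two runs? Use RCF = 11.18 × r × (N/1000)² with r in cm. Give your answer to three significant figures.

13600 x g

RCF₁ = 11.18 × 17.2 × (7.71)² = 11.18 × 17.2 × 59.4441 ≈ 11,430.9 × g
RCF₂ = 11.18 × 17.2 × (11.41)² = 11.18 × 17.2 × 130.1881 ≈ 25,034.7 × g
Increase = 25,034.7 − 11,430.9 = 13,603.8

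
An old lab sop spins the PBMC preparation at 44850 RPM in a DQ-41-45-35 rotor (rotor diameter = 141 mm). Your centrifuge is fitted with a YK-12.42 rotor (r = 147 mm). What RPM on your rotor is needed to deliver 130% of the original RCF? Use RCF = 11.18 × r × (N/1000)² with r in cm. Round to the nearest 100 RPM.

≈ 35400 RPM

Original rotor: r = 141 mm / 2 = 70.5 mm = 7.05 cm
RCF_original = 11.18 × 7.05 × (44.85)² = 11.18 × 7.05 × 2,011.5225 ≈ 158,546.2 × g
Target RCF = 1.3 × 158,546.2 ≈ 206,110.1 × g
Your rotor: r = 147 mm = 14.7 cm
206,110.1 = 11.18 × 14.7 × (N/1000)²
(N/1000)² = 206,110.1 / 164.346 = 1254.123
N = 1000 × √1254.123 ≈ 35,413.6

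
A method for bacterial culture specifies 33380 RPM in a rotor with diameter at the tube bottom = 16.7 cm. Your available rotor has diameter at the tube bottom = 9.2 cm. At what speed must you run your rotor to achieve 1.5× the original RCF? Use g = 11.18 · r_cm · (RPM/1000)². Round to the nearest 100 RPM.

55100 RPM

Original rotor: r = 16.7 / 2 = 8.35 cm
RCF_original = 11.18 × 8.35 × (33.38)² = 11.18 × 8.35 × 1,114.2244 ≈ 104,016.2 × g
Target RCF = 1.5 × 104,016.2 ≈ 156,024.3 × g
Your rotor: r = 9.2 / 2 = 4.6 cm
156,024.3 = 11.18 × 4.6 × (N/1000)²
(N/1000)² = 156,024.3 / 51.428 = 3033.84
N = 1000 × √3033.84 ≈ 55,080.3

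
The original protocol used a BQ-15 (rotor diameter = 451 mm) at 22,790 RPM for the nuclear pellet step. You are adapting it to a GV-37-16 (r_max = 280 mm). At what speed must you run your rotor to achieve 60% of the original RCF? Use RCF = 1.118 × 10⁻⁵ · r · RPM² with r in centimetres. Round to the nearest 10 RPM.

Original rotor: r = 451 mm / 2 = 225.5 mm = 22.55 cm
RCF_original = 1.118 × 10⁻⁵ × 22.55 × (22790)² = 1.118 × 10⁻⁵ × 22.55 × 519,384,100 ≈ 130,941.4 × g
Target RCF = 0.6 × 130,941.4 ≈ 78,564.8 × g
Your rotor: r = 280 mm = 28.0 cm
78,564.8 = 1.118 × 10⁻⁵ × 28 × N²
N² = 78,564.8 / (31.304 × 10⁻⁵) = 250,973,677
N ≈ √250,973,677 ≈ 15,842.1

≈ 15840 RPM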